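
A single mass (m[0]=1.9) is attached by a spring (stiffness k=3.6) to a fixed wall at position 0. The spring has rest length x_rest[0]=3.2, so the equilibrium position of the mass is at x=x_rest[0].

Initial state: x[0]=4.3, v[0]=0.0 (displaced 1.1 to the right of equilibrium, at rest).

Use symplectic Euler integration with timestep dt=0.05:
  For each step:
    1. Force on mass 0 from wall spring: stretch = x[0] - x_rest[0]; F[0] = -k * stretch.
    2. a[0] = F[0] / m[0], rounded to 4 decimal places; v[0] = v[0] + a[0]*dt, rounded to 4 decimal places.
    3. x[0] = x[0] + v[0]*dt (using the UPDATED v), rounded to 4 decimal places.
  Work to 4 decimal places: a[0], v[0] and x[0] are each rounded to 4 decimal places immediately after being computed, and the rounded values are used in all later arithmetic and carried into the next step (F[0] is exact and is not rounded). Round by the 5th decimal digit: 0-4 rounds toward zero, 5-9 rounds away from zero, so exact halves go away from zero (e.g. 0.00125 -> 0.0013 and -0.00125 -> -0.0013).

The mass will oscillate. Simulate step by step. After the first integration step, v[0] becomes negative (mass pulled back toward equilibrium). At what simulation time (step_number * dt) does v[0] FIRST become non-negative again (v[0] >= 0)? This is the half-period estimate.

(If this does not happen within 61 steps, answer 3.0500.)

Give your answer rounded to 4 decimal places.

Answer: 2.3000

Derivation:
Step 0: x=[4.3000] v=[0.0000]
Step 1: x=[4.2948] v=[-0.1042]
Step 2: x=[4.2844] v=[-0.2079]
Step 3: x=[4.2689] v=[-0.3106]
Step 4: x=[4.2483] v=[-0.4119]
Step 5: x=[4.2227] v=[-0.5112]
Step 6: x=[4.1923] v=[-0.6081]
Step 7: x=[4.1572] v=[-0.7021]
Step 8: x=[4.1176] v=[-0.7928]
Step 9: x=[4.0736] v=[-0.8797]
Step 10: x=[4.0255] v=[-0.9625]
Step 11: x=[3.9735] v=[-1.0407]
Step 12: x=[3.9178] v=[-1.1140]
Step 13: x=[3.8587] v=[-1.1820]
Step 14: x=[3.7965] v=[-1.2444]
Step 15: x=[3.7315] v=[-1.3009]
Step 16: x=[3.6639] v=[-1.3513]
Step 17: x=[3.5941] v=[-1.3953]
Step 18: x=[3.5225] v=[-1.4326]
Step 19: x=[3.4493] v=[-1.4632]
Step 20: x=[3.3750] v=[-1.4868]
Step 21: x=[3.2998] v=[-1.5034]
Step 22: x=[3.2242] v=[-1.5129]
Step 23: x=[3.1484] v=[-1.5152]
Step 24: x=[3.0729] v=[-1.5103]
Step 25: x=[2.9980] v=[-1.4983]
Step 26: x=[2.9240] v=[-1.4792]
Step 27: x=[2.8513] v=[-1.4531]
Step 28: x=[2.7803] v=[-1.4201]
Step 29: x=[2.7113] v=[-1.3803]
Step 30: x=[2.6446] v=[-1.3340]
Step 31: x=[2.5805] v=[-1.2814]
Step 32: x=[2.5194] v=[-1.2227]
Step 33: x=[2.4615] v=[-1.1582]
Step 34: x=[2.4071] v=[-1.0882]
Step 35: x=[2.3564] v=[-1.0131]
Step 36: x=[2.3097] v=[-0.9332]
Step 37: x=[2.2673] v=[-0.8489]
Step 38: x=[2.2293] v=[-0.7605]
Step 39: x=[2.1959] v=[-0.6685]
Step 40: x=[2.1672] v=[-0.5734]
Step 41: x=[2.1434] v=[-0.4756]
Step 42: x=[2.1246] v=[-0.3755]
Step 43: x=[2.1109] v=[-0.2736]
Step 44: x=[2.1024] v=[-0.1704]
Step 45: x=[2.0991] v=[-0.0664]
Step 46: x=[2.1010] v=[0.0379]
First v>=0 after going negative at step 46, time=2.3000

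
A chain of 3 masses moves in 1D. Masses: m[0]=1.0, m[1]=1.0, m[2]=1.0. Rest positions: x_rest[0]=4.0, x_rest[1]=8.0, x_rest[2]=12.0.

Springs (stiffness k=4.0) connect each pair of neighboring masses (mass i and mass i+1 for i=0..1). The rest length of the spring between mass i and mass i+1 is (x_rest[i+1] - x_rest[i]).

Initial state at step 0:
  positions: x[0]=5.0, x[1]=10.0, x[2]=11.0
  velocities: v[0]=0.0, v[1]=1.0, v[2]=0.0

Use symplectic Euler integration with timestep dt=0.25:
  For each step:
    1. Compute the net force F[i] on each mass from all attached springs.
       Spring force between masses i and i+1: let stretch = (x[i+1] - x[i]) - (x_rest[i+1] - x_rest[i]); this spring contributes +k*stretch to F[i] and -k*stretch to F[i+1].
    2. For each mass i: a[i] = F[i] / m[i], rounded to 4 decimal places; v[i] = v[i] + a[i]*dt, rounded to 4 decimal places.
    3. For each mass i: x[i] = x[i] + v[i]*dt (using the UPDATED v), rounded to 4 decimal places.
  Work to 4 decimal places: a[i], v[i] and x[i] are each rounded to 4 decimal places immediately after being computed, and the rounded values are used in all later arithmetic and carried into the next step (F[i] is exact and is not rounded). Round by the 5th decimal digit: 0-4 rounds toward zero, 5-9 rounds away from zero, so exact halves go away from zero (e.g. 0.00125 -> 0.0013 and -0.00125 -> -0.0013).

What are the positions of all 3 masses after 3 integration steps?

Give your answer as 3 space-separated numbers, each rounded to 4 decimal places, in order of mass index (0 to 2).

Answer: 5.4063 7.5313 13.8125

Derivation:
Step 0: x=[5.0000 10.0000 11.0000] v=[0.0000 1.0000 0.0000]
Step 1: x=[5.2500 9.2500 11.7500] v=[1.0000 -3.0000 3.0000]
Step 2: x=[5.5000 8.1250 12.8750] v=[1.0000 -4.5000 4.5000]
Step 3: x=[5.4063 7.5313 13.8125] v=[-0.3750 -2.3750 3.7500]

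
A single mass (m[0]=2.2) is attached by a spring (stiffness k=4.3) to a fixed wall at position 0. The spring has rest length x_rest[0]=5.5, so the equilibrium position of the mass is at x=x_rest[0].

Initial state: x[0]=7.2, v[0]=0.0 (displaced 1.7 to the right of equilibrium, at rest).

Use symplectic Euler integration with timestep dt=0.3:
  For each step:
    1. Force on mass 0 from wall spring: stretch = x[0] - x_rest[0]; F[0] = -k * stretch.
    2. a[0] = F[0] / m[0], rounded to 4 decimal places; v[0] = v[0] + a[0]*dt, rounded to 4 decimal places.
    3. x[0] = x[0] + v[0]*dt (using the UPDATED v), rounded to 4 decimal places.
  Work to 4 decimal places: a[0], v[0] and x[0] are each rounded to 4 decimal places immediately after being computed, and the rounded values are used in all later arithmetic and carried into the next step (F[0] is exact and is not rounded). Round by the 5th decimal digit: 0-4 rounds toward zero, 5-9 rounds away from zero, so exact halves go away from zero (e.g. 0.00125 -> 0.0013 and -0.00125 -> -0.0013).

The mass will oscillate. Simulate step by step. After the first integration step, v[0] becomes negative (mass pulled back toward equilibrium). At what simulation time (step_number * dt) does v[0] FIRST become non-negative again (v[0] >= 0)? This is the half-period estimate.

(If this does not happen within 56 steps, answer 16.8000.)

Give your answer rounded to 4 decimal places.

Step 0: x=[7.2000] v=[0.0000]
Step 1: x=[6.9010] v=[-0.9968]
Step 2: x=[6.3555] v=[-1.8183]
Step 3: x=[5.6595] v=[-2.3199]
Step 4: x=[4.9355] v=[-2.4134]
Step 5: x=[4.3108] v=[-2.0824]
Step 6: x=[3.8953] v=[-1.3851]
Step 7: x=[3.7620] v=[-0.4442]
Step 8: x=[3.9345] v=[0.5749]
First v>=0 after going negative at step 8, time=2.4000

Answer: 2.4000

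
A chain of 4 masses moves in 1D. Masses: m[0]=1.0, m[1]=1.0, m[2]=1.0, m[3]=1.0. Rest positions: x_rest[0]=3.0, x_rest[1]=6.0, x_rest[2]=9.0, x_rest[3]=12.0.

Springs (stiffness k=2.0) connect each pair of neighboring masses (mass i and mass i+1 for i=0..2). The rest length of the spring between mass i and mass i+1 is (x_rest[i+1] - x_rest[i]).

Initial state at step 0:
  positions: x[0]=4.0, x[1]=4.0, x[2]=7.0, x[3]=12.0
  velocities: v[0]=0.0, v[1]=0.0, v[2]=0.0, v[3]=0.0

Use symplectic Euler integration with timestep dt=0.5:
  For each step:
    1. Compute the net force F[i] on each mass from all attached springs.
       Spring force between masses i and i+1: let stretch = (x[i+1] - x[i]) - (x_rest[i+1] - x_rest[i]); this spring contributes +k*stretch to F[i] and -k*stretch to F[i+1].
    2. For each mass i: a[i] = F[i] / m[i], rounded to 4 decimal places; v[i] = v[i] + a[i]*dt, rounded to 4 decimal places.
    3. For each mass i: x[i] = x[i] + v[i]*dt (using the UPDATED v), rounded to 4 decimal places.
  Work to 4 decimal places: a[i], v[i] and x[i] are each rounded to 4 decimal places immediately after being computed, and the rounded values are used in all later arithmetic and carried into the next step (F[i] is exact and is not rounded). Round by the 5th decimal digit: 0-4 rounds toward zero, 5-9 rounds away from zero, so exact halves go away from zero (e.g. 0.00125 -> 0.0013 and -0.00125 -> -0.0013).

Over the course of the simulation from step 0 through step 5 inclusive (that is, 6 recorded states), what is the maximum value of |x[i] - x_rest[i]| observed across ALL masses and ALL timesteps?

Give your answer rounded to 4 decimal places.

Step 0: x=[4.0000 4.0000 7.0000 12.0000] v=[0.0000 0.0000 0.0000 0.0000]
Step 1: x=[2.5000 5.5000 8.0000 11.0000] v=[-3.0000 3.0000 2.0000 -2.0000]
Step 2: x=[1.0000 6.7500 9.2500 10.0000] v=[-3.0000 2.5000 2.5000 -2.0000]
Step 3: x=[0.8750 6.3750 9.6250 10.1250] v=[-0.2500 -0.7500 0.7500 0.2500]
Step 4: x=[2.0000 4.8750 8.6250 11.5000] v=[2.2500 -3.0000 -2.0000 2.7500]
Step 5: x=[3.0625 3.8125 7.1875 12.9375] v=[2.1250 -2.1250 -2.8750 2.8750]
Max displacement = 2.1875

Answer: 2.1875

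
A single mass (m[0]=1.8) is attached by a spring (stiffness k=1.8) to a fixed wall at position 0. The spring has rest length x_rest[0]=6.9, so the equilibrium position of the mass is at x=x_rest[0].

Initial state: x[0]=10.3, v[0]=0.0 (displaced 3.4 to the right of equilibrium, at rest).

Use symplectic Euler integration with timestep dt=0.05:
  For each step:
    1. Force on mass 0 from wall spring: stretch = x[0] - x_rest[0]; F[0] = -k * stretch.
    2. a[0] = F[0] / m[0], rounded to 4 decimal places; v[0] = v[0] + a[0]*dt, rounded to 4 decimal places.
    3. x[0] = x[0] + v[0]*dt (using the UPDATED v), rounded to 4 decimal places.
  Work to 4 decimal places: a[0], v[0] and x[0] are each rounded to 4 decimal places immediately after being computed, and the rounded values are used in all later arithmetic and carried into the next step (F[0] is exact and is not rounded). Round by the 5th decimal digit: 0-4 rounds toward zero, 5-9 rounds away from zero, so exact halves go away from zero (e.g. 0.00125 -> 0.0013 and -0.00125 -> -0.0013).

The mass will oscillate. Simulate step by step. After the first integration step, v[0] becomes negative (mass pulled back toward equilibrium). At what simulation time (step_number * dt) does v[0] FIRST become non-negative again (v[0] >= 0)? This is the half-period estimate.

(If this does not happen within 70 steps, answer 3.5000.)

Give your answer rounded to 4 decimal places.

Step 0: x=[10.3000] v=[0.0000]
Step 1: x=[10.2915] v=[-0.1700]
Step 2: x=[10.2745] v=[-0.3396]
Step 3: x=[10.2491] v=[-0.5083]
Step 4: x=[10.2153] v=[-0.6758]
Step 5: x=[10.1732] v=[-0.8416]
Step 6: x=[10.1229] v=[-1.0053]
Step 7: x=[10.0646] v=[-1.1664]
Step 8: x=[9.9984] v=[-1.3246]
Step 9: x=[9.9244] v=[-1.4795]
Step 10: x=[9.8429] v=[-1.6307]
Step 11: x=[9.7540] v=[-1.7778]
Step 12: x=[9.6580] v=[-1.9205]
Step 13: x=[9.5551] v=[-2.0584]
Step 14: x=[9.4455] v=[-2.1912]
Step 15: x=[9.3296] v=[-2.3185]
Step 16: x=[9.2076] v=[-2.4400]
Step 17: x=[9.0798] v=[-2.5554]
Step 18: x=[8.9466] v=[-2.6644]
Step 19: x=[8.8083] v=[-2.7667]
Step 20: x=[8.6652] v=[-2.8621]
Step 21: x=[8.5177] v=[-2.9504]
Step 22: x=[8.3661] v=[-3.0313]
Step 23: x=[8.2109] v=[-3.1046]
Step 24: x=[8.0524] v=[-3.1701]
Step 25: x=[7.8910] v=[-3.2277]
Step 26: x=[7.7271] v=[-3.2773]
Step 27: x=[7.5612] v=[-3.3187]
Step 28: x=[7.3936] v=[-3.3518]
Step 29: x=[7.2248] v=[-3.3765]
Step 30: x=[7.0552] v=[-3.3927]
Step 31: x=[6.8852] v=[-3.4005]
Step 32: x=[6.7152] v=[-3.3998]
Step 33: x=[6.5457] v=[-3.3906]
Step 34: x=[6.3771] v=[-3.3729]
Step 35: x=[6.2098] v=[-3.3468]
Step 36: x=[6.0442] v=[-3.3123]
Step 37: x=[5.8807] v=[-3.2695]
Step 38: x=[5.7198] v=[-3.2185]
Step 39: x=[5.5618] v=[-3.1595]
Step 40: x=[5.4072] v=[-3.0926]
Step 41: x=[5.2563] v=[-3.0180]
Step 42: x=[5.1095] v=[-2.9358]
Step 43: x=[4.9672] v=[-2.8463]
Step 44: x=[4.8297] v=[-2.7497]
Step 45: x=[4.6974] v=[-2.6462]
Step 46: x=[4.5706] v=[-2.5361]
Step 47: x=[4.4496] v=[-2.4196]
Step 48: x=[4.3347] v=[-2.2971]
Step 49: x=[4.2263] v=[-2.1688]
Step 50: x=[4.1245] v=[-2.0351]
Step 51: x=[4.0297] v=[-1.8963]
Step 52: x=[3.9421] v=[-1.7528]
Step 53: x=[3.8619] v=[-1.6049]
Step 54: x=[3.7893] v=[-1.4530]
Step 55: x=[3.7244] v=[-1.2975]
Step 56: x=[3.6675] v=[-1.1387]
Step 57: x=[3.6186] v=[-0.9771]
Step 58: x=[3.5780] v=[-0.8130]
Step 59: x=[3.5457] v=[-0.6469]
Step 60: x=[3.5217] v=[-0.4792]
Step 61: x=[3.5062] v=[-0.3103]
Step 62: x=[3.4992] v=[-0.1406]
Step 63: x=[3.5007] v=[0.0294]
First v>=0 after going negative at step 63, time=3.1500

Answer: 3.1500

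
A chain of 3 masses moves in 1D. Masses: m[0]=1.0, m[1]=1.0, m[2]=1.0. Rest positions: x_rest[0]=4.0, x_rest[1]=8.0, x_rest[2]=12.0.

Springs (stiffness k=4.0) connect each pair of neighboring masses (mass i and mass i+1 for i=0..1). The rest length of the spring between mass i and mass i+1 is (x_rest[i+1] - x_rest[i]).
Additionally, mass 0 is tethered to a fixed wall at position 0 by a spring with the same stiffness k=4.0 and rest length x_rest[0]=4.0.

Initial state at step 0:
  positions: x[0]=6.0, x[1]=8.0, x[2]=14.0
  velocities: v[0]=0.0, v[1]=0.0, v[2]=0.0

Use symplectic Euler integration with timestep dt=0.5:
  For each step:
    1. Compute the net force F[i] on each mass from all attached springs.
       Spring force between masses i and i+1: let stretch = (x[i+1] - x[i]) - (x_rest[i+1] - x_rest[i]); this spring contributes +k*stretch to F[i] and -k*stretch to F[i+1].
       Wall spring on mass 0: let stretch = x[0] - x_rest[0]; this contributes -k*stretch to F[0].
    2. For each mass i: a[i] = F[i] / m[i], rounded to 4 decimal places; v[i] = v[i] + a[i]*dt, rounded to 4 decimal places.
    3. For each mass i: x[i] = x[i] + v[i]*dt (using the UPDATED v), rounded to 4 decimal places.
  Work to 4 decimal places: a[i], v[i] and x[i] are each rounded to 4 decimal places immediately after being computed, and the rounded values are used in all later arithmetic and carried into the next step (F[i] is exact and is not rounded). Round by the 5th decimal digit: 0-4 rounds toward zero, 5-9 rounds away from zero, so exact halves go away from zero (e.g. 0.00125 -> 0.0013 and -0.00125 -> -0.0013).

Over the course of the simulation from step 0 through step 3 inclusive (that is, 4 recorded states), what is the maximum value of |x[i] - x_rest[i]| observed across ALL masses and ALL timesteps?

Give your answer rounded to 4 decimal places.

Step 0: x=[6.0000 8.0000 14.0000] v=[0.0000 0.0000 0.0000]
Step 1: x=[2.0000 12.0000 12.0000] v=[-8.0000 8.0000 -4.0000]
Step 2: x=[6.0000 6.0000 14.0000] v=[8.0000 -12.0000 4.0000]
Step 3: x=[4.0000 8.0000 12.0000] v=[-4.0000 4.0000 -4.0000]
Max displacement = 4.0000

Answer: 4.0000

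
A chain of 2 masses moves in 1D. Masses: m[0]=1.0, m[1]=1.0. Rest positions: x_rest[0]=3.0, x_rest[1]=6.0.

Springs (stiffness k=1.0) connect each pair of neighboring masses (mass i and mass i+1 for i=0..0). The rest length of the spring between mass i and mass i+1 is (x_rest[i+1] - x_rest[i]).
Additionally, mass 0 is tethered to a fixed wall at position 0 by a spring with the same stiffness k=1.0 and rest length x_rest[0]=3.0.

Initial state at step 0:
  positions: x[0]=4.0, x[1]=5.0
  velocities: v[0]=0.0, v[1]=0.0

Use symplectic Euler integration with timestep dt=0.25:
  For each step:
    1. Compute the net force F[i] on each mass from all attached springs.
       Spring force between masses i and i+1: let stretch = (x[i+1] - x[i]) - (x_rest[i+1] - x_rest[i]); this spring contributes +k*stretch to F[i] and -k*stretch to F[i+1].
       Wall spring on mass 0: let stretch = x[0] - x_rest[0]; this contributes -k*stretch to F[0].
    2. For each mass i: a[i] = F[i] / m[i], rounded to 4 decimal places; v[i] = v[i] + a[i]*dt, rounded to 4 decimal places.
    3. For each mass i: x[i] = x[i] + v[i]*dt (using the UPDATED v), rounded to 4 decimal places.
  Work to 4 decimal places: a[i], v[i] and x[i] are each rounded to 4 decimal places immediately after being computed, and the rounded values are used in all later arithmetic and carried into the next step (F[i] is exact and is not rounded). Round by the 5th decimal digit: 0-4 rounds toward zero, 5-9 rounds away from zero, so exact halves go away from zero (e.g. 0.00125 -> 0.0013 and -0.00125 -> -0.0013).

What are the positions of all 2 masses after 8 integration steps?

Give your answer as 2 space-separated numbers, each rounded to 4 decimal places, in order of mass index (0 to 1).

Step 0: x=[4.0000 5.0000] v=[0.0000 0.0000]
Step 1: x=[3.8125 5.1250] v=[-0.7500 0.5000]
Step 2: x=[3.4688 5.3555] v=[-1.3750 0.9219]
Step 3: x=[3.0262 5.6556] v=[-1.7705 1.2002]
Step 4: x=[2.5588 5.9788] v=[-1.8697 1.2929]
Step 5: x=[2.1452 6.2758] v=[-1.6544 1.1879]
Step 6: x=[1.8557 6.5021] v=[-1.1581 0.9053]
Step 7: x=[1.7406 6.6255] v=[-0.4604 0.4937]
Step 8: x=[1.8220 6.6311] v=[0.3257 0.0225]

Answer: 1.8220 6.6311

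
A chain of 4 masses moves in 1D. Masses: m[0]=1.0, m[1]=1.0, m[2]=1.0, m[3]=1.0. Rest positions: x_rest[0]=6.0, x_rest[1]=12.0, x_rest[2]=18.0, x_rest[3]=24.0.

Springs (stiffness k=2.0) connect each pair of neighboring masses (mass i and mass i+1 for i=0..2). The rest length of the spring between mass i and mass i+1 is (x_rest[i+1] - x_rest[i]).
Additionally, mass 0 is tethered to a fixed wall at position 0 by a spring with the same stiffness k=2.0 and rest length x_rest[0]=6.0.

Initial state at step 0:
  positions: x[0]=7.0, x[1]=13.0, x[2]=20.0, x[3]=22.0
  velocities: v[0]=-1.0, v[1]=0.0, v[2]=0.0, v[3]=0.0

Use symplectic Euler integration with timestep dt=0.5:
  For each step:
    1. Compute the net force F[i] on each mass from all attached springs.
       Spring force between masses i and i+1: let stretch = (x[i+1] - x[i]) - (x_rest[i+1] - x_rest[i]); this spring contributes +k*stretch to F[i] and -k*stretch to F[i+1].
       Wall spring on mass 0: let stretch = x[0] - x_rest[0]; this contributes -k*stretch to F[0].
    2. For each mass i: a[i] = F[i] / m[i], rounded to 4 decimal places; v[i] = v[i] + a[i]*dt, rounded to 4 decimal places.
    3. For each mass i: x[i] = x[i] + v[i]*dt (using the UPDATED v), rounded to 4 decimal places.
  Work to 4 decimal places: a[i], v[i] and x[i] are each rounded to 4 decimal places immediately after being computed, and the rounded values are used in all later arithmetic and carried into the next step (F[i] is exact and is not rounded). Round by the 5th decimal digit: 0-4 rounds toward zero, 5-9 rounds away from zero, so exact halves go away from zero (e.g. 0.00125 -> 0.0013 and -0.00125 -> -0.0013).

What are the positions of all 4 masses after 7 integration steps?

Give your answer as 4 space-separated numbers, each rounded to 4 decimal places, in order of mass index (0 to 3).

Step 0: x=[7.0000 13.0000 20.0000 22.0000] v=[-1.0000 0.0000 0.0000 0.0000]
Step 1: x=[6.0000 13.5000 17.5000 24.0000] v=[-2.0000 1.0000 -5.0000 4.0000]
Step 2: x=[5.7500 12.2500 16.2500 25.7500] v=[-0.5000 -2.5000 -2.5000 3.5000]
Step 3: x=[5.8750 9.7500 17.7500 25.7500] v=[0.2500 -5.0000 3.0000 0.0000]
Step 4: x=[5.0000 9.3125 19.2500 24.7500] v=[-1.7500 -0.8750 3.0000 -2.0000]
Step 5: x=[3.7813 11.6875 18.5313 24.0000] v=[-2.4375 4.7500 -1.4375 -1.5000]
Step 6: x=[4.6250 13.5313 17.1250 23.5157] v=[1.6874 3.6876 -2.8126 -0.9687]
Step 7: x=[7.6094 12.7188 17.1172 22.8360] v=[5.9687 -1.6250 -0.0156 -1.3594]

Answer: 7.6094 12.7188 17.1172 22.8360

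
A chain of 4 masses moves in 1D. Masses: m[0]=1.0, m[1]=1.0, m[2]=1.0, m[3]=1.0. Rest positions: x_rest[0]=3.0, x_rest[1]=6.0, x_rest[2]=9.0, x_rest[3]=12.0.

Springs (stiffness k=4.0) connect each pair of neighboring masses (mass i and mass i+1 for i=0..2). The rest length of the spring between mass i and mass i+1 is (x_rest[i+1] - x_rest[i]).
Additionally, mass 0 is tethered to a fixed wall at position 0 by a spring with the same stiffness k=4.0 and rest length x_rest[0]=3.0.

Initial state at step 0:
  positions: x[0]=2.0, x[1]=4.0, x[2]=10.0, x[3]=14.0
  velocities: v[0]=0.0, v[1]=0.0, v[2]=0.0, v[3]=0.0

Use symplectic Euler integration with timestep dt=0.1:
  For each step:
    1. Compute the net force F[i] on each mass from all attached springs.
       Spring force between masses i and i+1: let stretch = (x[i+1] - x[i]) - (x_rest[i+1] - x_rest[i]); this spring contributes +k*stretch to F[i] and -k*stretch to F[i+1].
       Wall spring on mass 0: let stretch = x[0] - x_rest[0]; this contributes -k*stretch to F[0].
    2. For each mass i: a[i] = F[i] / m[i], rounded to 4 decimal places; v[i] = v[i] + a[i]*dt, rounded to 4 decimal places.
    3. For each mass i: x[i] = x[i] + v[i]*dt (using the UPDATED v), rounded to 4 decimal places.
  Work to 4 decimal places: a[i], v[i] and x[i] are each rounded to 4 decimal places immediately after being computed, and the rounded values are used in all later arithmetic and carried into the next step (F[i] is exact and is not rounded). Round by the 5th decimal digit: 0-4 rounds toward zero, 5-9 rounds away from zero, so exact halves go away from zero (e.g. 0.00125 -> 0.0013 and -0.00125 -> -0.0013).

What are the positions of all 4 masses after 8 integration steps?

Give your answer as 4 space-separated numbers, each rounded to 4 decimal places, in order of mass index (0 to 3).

Answer: 2.8901 7.1938 8.8367 12.4222

Derivation:
Step 0: x=[2.0000 4.0000 10.0000 14.0000] v=[0.0000 0.0000 0.0000 0.0000]
Step 1: x=[2.0000 4.1600 9.9200 13.9600] v=[0.0000 1.6000 -0.8000 -0.4000]
Step 2: x=[2.0064 4.4640 9.7712 13.8784] v=[0.0640 3.0400 -1.4880 -0.8160]
Step 3: x=[2.0309 4.8820 9.5744 13.7525] v=[0.2445 4.1798 -1.9680 -1.2589]
Step 4: x=[2.0882 5.3736 9.3570 13.5795] v=[0.5726 4.9163 -2.1737 -1.7301]
Step 5: x=[2.1934 5.8932 9.1492 13.3576] v=[1.0515 5.1955 -2.0781 -2.2191]
Step 6: x=[2.3588 6.3950 8.9795 13.0874] v=[1.6541 5.0180 -1.6971 -2.7025]
Step 7: x=[2.5913 6.8387 8.8707 12.7728] v=[2.3251 4.4373 -1.0877 -3.1457]
Step 8: x=[2.8901 7.1938 8.8367 12.4222] v=[2.9875 3.5511 -0.3397 -3.5065]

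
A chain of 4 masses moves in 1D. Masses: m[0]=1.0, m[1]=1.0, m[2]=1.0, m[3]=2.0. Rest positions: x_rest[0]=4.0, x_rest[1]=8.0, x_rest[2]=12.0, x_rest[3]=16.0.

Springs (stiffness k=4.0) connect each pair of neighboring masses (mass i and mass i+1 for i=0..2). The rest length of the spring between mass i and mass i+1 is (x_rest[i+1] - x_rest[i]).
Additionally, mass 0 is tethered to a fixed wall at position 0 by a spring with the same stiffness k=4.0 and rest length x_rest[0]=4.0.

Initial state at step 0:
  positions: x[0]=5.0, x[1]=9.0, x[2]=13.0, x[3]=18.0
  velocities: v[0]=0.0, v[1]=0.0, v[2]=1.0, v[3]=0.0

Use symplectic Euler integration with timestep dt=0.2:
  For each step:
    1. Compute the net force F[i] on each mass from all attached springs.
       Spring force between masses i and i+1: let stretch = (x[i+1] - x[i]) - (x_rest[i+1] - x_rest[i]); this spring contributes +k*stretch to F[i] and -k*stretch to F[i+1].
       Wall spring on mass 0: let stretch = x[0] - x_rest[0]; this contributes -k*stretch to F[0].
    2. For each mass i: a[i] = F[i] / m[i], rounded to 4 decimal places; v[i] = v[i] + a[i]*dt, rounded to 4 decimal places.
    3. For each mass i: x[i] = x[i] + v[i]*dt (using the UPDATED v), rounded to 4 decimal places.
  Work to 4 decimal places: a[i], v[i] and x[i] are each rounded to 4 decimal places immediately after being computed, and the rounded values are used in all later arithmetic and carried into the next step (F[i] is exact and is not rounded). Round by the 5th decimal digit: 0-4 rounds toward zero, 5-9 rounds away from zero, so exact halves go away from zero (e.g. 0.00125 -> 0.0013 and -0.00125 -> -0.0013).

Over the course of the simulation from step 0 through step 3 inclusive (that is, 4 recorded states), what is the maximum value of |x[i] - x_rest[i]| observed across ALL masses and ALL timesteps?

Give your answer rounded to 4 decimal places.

Step 0: x=[5.0000 9.0000 13.0000 18.0000] v=[0.0000 0.0000 1.0000 0.0000]
Step 1: x=[4.8400 9.0000 13.3600 17.9200] v=[-0.8000 0.0000 1.8000 -0.4000]
Step 2: x=[4.5712 9.0320 13.7520 17.7952] v=[-1.3440 0.1600 1.9600 -0.6240]
Step 3: x=[4.2847 9.1055 14.0357 17.6669] v=[-1.4323 0.3674 1.4186 -0.6413]
Max displacement = 2.0357

Answer: 2.0357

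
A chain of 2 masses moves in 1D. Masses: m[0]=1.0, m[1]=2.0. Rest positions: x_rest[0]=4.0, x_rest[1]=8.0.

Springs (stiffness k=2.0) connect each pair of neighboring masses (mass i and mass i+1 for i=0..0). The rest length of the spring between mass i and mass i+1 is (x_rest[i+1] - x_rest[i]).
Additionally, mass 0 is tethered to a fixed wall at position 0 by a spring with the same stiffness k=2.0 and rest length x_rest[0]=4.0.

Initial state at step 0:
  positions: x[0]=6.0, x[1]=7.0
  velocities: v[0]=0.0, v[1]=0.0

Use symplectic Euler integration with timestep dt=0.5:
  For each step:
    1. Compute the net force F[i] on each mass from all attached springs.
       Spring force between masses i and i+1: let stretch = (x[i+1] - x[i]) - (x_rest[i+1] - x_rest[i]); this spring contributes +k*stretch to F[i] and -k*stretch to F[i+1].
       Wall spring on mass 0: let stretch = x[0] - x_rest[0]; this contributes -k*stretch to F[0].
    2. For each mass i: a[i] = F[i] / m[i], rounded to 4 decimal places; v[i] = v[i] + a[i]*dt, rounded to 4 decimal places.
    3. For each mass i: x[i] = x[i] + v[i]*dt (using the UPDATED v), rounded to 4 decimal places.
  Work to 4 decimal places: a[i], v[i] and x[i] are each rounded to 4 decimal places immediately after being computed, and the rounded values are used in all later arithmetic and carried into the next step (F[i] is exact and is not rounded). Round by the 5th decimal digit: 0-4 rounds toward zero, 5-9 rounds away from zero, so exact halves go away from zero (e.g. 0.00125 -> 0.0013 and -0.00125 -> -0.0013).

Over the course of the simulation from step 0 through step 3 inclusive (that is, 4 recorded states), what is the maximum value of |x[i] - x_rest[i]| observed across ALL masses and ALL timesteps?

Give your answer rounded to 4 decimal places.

Step 0: x=[6.0000 7.0000] v=[0.0000 0.0000]
Step 1: x=[3.5000 7.7500] v=[-5.0000 1.5000]
Step 2: x=[1.3750 8.4375] v=[-4.2500 1.3750]
Step 3: x=[2.0938 8.3594] v=[1.4375 -0.1563]
Max displacement = 2.6250

Answer: 2.6250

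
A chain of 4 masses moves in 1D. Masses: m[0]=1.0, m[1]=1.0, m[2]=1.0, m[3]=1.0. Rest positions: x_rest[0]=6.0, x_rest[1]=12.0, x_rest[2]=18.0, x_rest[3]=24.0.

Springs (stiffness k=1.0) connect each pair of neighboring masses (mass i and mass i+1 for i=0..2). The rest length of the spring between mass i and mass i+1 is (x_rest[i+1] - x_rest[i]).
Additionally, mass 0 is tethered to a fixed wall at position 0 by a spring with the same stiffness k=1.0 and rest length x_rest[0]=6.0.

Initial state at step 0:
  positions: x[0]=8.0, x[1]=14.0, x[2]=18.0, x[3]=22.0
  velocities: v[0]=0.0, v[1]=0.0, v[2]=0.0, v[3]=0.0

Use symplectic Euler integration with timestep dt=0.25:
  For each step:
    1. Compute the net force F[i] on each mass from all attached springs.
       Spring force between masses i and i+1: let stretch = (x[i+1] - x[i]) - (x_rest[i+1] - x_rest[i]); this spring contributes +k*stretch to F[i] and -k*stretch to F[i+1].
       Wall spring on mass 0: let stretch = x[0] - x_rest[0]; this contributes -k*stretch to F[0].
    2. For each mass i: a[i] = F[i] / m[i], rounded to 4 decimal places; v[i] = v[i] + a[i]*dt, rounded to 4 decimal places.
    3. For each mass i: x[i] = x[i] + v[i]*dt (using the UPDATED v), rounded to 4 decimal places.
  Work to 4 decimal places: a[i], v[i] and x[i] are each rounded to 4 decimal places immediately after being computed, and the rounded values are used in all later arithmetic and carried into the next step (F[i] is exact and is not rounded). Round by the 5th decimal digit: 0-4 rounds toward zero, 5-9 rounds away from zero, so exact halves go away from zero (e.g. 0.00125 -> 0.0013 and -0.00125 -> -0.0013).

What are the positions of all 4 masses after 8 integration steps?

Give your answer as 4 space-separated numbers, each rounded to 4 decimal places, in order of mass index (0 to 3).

Answer: 4.9294 10.9294 18.0000 25.0704

Derivation:
Step 0: x=[8.0000 14.0000 18.0000 22.0000] v=[0.0000 0.0000 0.0000 0.0000]
Step 1: x=[7.8750 13.8750 18.0000 22.1250] v=[-0.5000 -0.5000 0.0000 0.5000]
Step 2: x=[7.6328 13.6328 18.0000 22.3672] v=[-0.9688 -0.9688 0.0000 0.9688]
Step 3: x=[7.2886 13.2886 18.0000 22.7115] v=[-1.3770 -1.3770 0.0000 1.3770]
Step 4: x=[6.8638 12.8638 18.0000 23.1363] v=[-1.6992 -1.6992 0.0000 1.6991]
Step 5: x=[6.3850 12.3850 18.0000 23.6151] v=[-1.9152 -1.9152 0.0000 1.9150]
Step 6: x=[5.8821 11.8821 18.0000 24.1179] v=[-2.0115 -2.0115 0.0000 2.0112]
Step 7: x=[5.3866 11.3866 18.0000 24.6133] v=[-1.9820 -1.9820 0.0000 1.9817]
Step 8: x=[4.9294 10.9294 18.0000 25.0704] v=[-1.8287 -1.8287 0.0000 1.8284]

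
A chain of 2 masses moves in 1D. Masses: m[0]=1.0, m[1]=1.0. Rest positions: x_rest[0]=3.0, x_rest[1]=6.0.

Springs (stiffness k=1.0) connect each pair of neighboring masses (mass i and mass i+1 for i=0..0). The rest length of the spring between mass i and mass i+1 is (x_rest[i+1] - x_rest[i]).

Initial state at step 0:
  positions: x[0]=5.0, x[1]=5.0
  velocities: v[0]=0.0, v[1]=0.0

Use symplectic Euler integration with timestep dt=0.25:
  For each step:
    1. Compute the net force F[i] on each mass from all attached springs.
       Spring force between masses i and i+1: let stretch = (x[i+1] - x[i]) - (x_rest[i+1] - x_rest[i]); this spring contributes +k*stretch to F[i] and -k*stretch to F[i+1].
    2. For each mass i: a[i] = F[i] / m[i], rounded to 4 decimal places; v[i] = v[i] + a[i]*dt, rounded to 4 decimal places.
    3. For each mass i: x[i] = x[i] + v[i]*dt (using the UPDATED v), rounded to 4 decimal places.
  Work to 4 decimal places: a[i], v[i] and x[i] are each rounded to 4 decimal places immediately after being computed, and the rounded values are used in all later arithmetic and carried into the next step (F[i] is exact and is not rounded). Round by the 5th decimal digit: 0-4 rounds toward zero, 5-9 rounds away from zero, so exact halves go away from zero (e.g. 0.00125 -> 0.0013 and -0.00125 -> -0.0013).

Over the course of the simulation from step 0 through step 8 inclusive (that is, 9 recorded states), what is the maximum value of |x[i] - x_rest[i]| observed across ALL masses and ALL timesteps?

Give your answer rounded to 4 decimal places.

Answer: 2.0131

Derivation:
Step 0: x=[5.0000 5.0000] v=[0.0000 0.0000]
Step 1: x=[4.8125 5.1875] v=[-0.7500 0.7500]
Step 2: x=[4.4609 5.5391] v=[-1.4063 1.4063]
Step 3: x=[3.9892 6.0108] v=[-1.8868 1.8868]
Step 4: x=[3.4564 6.5437] v=[-2.1314 2.1314]
Step 5: x=[2.9290 7.0711] v=[-2.1096 2.1096]
Step 6: x=[2.4730 7.5271] v=[-1.8241 1.8241]
Step 7: x=[2.1454 7.8548] v=[-1.3106 1.3106]
Step 8: x=[1.9871 8.0131] v=[-0.6333 0.6333]
Max displacement = 2.0131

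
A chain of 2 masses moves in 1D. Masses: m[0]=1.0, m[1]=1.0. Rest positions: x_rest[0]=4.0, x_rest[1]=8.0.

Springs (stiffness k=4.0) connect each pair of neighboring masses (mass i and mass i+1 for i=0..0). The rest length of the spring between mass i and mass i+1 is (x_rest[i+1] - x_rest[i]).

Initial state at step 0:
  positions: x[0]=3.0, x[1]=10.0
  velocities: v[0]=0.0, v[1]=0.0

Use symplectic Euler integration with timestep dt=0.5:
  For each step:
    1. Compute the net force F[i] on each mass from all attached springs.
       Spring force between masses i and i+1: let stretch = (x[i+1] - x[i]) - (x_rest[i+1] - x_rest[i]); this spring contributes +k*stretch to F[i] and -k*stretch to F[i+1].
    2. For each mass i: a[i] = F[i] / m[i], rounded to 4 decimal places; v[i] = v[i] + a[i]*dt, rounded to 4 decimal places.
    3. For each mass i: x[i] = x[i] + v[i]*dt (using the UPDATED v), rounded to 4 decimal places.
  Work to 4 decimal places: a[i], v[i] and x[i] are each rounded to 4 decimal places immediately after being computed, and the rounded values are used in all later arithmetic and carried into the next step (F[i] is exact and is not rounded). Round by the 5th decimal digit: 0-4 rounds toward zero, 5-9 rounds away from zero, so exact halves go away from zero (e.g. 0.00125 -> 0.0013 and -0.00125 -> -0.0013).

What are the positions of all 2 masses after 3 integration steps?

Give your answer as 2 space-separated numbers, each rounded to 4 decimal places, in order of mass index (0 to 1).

Answer: 3.0000 10.0000

Derivation:
Step 0: x=[3.0000 10.0000] v=[0.0000 0.0000]
Step 1: x=[6.0000 7.0000] v=[6.0000 -6.0000]
Step 2: x=[6.0000 7.0000] v=[0.0000 0.0000]
Step 3: x=[3.0000 10.0000] v=[-6.0000 6.0000]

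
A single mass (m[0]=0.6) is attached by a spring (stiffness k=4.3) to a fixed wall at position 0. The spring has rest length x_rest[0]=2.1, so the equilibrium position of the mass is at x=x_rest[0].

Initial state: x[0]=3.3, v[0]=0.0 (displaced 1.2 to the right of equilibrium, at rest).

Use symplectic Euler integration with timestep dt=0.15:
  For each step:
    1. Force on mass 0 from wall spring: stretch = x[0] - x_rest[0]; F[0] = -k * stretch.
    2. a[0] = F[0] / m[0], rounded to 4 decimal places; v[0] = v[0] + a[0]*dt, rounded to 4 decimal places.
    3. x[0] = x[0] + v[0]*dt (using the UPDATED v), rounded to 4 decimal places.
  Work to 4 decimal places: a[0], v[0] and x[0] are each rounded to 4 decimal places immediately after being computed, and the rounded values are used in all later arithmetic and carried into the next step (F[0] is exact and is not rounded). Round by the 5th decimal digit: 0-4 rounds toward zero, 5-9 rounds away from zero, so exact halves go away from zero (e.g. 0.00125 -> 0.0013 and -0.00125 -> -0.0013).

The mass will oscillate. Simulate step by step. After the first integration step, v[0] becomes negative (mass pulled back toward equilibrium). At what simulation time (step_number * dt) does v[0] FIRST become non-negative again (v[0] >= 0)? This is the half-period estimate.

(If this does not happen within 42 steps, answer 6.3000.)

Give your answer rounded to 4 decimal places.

Answer: 1.2000

Derivation:
Step 0: x=[3.3000] v=[0.0000]
Step 1: x=[3.1065] v=[-1.2900]
Step 2: x=[2.7507] v=[-2.3720]
Step 3: x=[2.2900] v=[-3.0715]
Step 4: x=[1.7986] v=[-3.2758]
Step 5: x=[1.3558] v=[-2.9518]
Step 6: x=[1.0330] v=[-2.1518]
Step 7: x=[0.8823] v=[-1.0048]
Step 8: x=[0.9279] v=[0.3042]
First v>=0 after going negative at step 8, time=1.2000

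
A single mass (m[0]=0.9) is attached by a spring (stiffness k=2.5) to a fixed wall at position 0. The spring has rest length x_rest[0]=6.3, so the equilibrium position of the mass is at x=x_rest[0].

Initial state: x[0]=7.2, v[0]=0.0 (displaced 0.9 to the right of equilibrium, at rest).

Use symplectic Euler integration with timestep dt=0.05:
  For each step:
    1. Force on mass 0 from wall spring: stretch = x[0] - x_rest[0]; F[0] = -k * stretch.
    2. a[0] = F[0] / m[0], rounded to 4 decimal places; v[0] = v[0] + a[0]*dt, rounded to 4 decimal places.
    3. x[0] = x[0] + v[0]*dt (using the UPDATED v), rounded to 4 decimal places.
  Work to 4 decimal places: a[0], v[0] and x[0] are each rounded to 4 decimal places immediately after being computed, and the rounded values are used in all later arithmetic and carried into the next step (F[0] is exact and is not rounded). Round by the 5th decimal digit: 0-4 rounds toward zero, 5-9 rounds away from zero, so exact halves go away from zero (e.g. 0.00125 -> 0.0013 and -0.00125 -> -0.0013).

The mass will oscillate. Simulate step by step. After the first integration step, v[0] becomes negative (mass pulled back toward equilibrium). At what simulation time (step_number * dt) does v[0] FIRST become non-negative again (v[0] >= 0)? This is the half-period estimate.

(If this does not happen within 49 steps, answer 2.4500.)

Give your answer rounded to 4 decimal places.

Step 0: x=[7.2000] v=[0.0000]
Step 1: x=[7.1938] v=[-0.1250]
Step 2: x=[7.1813] v=[-0.2491]
Step 3: x=[7.1627] v=[-0.3715]
Step 4: x=[7.1381] v=[-0.4913]
Step 5: x=[7.1077] v=[-0.6077]
Step 6: x=[7.0717] v=[-0.7199]
Step 7: x=[7.0303] v=[-0.8271]
Step 8: x=[6.9839] v=[-0.9285]
Step 9: x=[6.9327] v=[-1.0235]
Step 10: x=[6.8771] v=[-1.1114]
Step 11: x=[6.8175] v=[-1.1916]
Step 12: x=[6.7543] v=[-1.2635]
Step 13: x=[6.6880] v=[-1.3266]
Step 14: x=[6.6190] v=[-1.3805]
Step 15: x=[6.5478] v=[-1.4248]
Step 16: x=[6.4748] v=[-1.4592]
Step 17: x=[6.4006] v=[-1.4835]
Step 18: x=[6.3257] v=[-1.4975]
Step 19: x=[6.2506] v=[-1.5011]
Step 20: x=[6.1759] v=[-1.4942]
Step 21: x=[6.1021] v=[-1.4770]
Step 22: x=[6.0296] v=[-1.4495]
Step 23: x=[5.9590] v=[-1.4119]
Step 24: x=[5.8908] v=[-1.3645]
Step 25: x=[5.8254] v=[-1.3077]
Step 26: x=[5.7633] v=[-1.2418]
Step 27: x=[5.7049] v=[-1.1673]
Step 28: x=[5.6507] v=[-1.0846]
Step 29: x=[5.6010] v=[-0.9944]
Step 30: x=[5.5561] v=[-0.8973]
Step 31: x=[5.5164] v=[-0.7940]
Step 32: x=[5.4821] v=[-0.6852]
Step 33: x=[5.4535] v=[-0.5716]
Step 34: x=[5.4308] v=[-0.4540]
Step 35: x=[5.4141] v=[-0.3333]
Step 36: x=[5.4036] v=[-0.2103]
Step 37: x=[5.3993] v=[-0.0858]
Step 38: x=[5.4013] v=[0.0393]
First v>=0 after going negative at step 38, time=1.9000

Answer: 1.9000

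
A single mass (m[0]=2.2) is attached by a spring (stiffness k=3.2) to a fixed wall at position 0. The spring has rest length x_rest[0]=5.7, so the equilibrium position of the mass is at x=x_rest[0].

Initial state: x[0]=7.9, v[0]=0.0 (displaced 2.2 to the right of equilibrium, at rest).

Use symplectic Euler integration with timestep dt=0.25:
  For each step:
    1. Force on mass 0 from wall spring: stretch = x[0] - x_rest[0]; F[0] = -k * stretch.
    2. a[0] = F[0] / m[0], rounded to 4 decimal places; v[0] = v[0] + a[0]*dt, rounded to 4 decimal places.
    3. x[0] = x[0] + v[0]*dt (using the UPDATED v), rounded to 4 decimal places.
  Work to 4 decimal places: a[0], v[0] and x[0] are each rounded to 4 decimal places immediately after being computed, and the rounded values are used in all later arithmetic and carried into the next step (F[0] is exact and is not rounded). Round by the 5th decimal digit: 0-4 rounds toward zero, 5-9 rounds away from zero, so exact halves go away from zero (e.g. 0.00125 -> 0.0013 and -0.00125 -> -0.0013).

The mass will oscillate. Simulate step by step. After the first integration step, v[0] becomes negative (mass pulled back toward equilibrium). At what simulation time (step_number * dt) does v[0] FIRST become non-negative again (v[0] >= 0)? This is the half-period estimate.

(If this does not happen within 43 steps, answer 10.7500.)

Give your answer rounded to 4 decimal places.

Step 0: x=[7.9000] v=[0.0000]
Step 1: x=[7.7000] v=[-0.8000]
Step 2: x=[7.3182] v=[-1.5273]
Step 3: x=[6.7893] v=[-2.1157]
Step 4: x=[6.1614] v=[-2.5118]
Step 5: x=[5.4915] v=[-2.6796]
Step 6: x=[4.8406] v=[-2.6038]
Step 7: x=[4.2678] v=[-2.2913]
Step 8: x=[3.8252] v=[-1.7705]
Step 9: x=[3.5530] v=[-1.0888]
Step 10: x=[3.4760] v=[-0.3081]
Step 11: x=[3.6012] v=[0.5006]
First v>=0 after going negative at step 11, time=2.7500

Answer: 2.7500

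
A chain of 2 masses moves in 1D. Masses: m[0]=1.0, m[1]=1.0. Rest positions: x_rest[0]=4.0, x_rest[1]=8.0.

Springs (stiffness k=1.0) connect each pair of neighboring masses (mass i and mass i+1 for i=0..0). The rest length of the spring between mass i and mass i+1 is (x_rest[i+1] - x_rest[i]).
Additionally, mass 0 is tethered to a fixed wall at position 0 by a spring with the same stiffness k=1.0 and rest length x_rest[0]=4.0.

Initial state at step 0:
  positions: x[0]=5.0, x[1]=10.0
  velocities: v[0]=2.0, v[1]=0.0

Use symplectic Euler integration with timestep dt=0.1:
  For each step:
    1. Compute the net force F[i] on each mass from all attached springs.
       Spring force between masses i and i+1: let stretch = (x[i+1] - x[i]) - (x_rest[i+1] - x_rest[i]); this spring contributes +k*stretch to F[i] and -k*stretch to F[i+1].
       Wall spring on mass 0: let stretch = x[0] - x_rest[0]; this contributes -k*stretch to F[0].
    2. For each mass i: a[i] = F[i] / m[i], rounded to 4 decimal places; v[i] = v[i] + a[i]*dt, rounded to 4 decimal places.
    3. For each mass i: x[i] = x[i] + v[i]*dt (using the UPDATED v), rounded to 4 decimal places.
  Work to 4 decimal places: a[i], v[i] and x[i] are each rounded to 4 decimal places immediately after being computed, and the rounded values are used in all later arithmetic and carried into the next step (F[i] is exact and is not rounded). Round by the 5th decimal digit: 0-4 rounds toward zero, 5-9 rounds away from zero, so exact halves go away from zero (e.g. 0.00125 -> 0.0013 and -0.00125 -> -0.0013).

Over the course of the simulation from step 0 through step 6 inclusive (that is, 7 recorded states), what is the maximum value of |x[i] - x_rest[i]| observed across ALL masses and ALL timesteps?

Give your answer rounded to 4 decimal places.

Answer: 2.0587

Derivation:
Step 0: x=[5.0000 10.0000] v=[2.0000 0.0000]
Step 1: x=[5.2000 9.9900] v=[2.0000 -0.1000]
Step 2: x=[5.3959 9.9721] v=[1.9590 -0.1790]
Step 3: x=[5.5836 9.9484] v=[1.8770 -0.2366]
Step 4: x=[5.7591 9.9211] v=[1.7551 -0.2731]
Step 5: x=[5.9186 9.8922] v=[1.5954 -0.2893]
Step 6: x=[6.0587 9.8635] v=[1.4009 -0.2867]
Max displacement = 2.0587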